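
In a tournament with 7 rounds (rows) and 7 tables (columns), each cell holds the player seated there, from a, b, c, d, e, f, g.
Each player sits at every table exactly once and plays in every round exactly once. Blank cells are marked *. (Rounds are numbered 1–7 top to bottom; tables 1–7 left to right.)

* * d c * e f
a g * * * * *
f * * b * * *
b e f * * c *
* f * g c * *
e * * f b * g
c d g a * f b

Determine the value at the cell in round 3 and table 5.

Round 1, table 1: round 1 has {c, d, e, f} and table 1 has {a, b, c, e, f}, leaving only g.
Round 1, table 5: round 1 has {c, d, e, f, g} and table 5 has {b, c}, leaving only a.
Round 1, table 2: round 1 has {a, c, d, e, f, g} and table 2 has {d, e, f, g}, leaving only b.
Round 4, table 4: round 4 has {b, c, e, f} and table 4 has {a, b, c, f, g}, leaving only d.
Round 2, table 4: round 2 has {a, g} and table 4 has {a, b, c, d, f, g}, leaving only e.
Round 4, table 5: round 4 has {b, c, d, e, f} and table 5 has {a, b, c}, leaving only g.
Round 4, table 7: round 4 has {b, c, d, e, f, g} and table 7 has {b, f, g}, leaving only a.
Round 5, table 1: round 5 has {c, f, g} and table 1 has {a, b, c, e, f, g}, leaving only d.
Round 5, table 7: round 5 has {c, d, f, g} and table 7 has {a, b, f, g}, leaving only e.
Round 7, table 5: round 7 has {a, b, c, d, f, g} and table 5 has {a, b, c, g}, leaving only e.
Round 3 already has {b, f} and table 5 already has {a, b, c, e, g}, so round 3, table 5 must be d.

d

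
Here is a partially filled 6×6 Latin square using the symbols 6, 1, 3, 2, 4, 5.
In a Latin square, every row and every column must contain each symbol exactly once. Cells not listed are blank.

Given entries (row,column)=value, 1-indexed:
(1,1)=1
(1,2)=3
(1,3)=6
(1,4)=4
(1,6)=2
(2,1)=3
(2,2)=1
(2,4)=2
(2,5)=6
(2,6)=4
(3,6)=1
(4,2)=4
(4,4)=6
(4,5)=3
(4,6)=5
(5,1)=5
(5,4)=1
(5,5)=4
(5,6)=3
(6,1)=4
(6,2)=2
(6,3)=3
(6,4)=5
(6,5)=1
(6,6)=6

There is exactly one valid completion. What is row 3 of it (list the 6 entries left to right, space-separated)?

6 5 4 3 2 1

Row 3, column 4: row 3 has {1} and column 4 has {6, 1, 2, 4, 5}, leaving only 3.
Row 1, column 5: row 1 has {6, 1, 3, 2, 4} and column 5 has {6, 1, 3, 4}, leaving only 5.
Row 3, column 5: row 3 has {1, 3} and column 5 has {6, 1, 3, 4, 5}, leaving only 2.
Row 3, column 1: row 3 has {1, 3, 2} and column 1 has {1, 3, 4, 5}, leaving only 6.
Row 3, column 2: row 3 has {6, 1, 3, 2} and column 2 has {1, 3, 2, 4}, leaving only 5.
Row 3, column 3: row 3 has {6, 1, 3, 2, 5} and column 3 has {6, 3}, leaving only 4.
So row 3 reads: 6 5 4 3 2 1.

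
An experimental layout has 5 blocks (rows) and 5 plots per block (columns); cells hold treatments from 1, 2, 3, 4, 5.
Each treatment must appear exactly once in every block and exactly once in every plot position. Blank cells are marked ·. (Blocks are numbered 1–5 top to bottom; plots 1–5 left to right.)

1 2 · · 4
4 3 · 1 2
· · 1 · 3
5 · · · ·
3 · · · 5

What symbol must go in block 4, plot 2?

Block 2, plot 3: block 2 has {1, 2, 3, 4} and plot 3 has {1}, leaving only 5.
Block 1, plot 3: block 1 has {1, 2, 4} and plot 3 has {1, 5}, leaving only 3.
Block 1, plot 4: block 1 has {1, 2, 3, 4} and plot 4 has {1}, leaving only 5.
Block 3, plot 1: block 3 has {1, 3} and plot 1 has {1, 3, 4, 5}, leaving only 2.
Block 3, plot 4: block 3 has {1, 2, 3} and plot 4 has {1, 5}, leaving only 4.
Block 3, plot 2: block 3 has {1, 2, 3, 4} and plot 2 has {2, 3}, leaving only 5.
Block 4, plot 5: block 4 has {5} and plot 5 has {2, 3, 4, 5}, leaving only 1.
Block 4 already has {1, 5} and plot 2 already has {2, 3, 5}, so block 4, plot 2 must be 4.

4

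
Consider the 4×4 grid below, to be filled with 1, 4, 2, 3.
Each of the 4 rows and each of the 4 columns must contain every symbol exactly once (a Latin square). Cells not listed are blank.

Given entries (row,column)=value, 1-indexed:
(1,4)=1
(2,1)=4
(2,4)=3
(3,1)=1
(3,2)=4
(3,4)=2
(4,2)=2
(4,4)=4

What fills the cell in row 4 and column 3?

1

Row 1, column 2: row 1 has {1} and column 2 has {4, 2}, leaving only 3.
Row 1, column 1: row 1 has {1, 3} and column 1 has {1, 4}, leaving only 2.
Row 1, column 3: row 1 has {1, 2, 3} and column 3 has {}, leaving only 4.
Row 2, column 2: row 2 has {4, 3} and column 2 has {4, 2, 3}, leaving only 1.
Row 2, column 3: row 2 has {1, 4, 3} and column 3 has {4}, leaving only 2.
Row 3, column 3: row 3 has {1, 4, 2} and column 3 has {4, 2}, leaving only 3.
Row 4 already has {4, 2} and column 3 already has {4, 2, 3}, so row 4, column 3 must be 1.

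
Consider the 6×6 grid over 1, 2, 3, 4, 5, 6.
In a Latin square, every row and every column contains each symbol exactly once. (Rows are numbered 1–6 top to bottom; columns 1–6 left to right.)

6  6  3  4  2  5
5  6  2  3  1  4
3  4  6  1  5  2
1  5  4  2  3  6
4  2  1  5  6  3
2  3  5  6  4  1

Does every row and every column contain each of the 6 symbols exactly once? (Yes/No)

No

Column 2 contains 6 twice (at rows 1 and 2), so it is not a permutation.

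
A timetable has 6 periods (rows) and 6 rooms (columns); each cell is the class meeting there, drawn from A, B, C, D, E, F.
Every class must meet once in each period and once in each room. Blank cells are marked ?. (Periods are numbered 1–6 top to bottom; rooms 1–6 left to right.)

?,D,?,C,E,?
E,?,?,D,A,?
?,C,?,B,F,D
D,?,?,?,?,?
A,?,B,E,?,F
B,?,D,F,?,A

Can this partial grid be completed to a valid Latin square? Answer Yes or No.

No

Period 3, room 1: period 3 together with room 1 already contain {A, B, C, D, E, F} — every symbol — so nothing can go there. The grid has no valid completion.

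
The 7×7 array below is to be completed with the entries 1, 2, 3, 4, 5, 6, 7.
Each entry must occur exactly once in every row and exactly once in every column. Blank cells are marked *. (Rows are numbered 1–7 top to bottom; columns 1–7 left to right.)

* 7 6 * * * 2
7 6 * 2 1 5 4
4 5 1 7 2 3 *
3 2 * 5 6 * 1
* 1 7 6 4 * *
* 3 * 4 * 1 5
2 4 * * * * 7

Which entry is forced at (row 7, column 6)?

6

Row 7 already has {2, 4, 7} and column 6 already has {1, 3, 5}, so row 7, column 6 must be 6.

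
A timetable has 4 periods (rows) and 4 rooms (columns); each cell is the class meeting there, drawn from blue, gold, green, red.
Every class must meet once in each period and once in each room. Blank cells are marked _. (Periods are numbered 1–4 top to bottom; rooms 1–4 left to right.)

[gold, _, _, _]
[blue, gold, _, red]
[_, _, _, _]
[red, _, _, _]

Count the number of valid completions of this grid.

4

Period 1, room 2: eliminating its period and room leaves {blue, green, red}.
Period 1, room 3: eliminating its period and room leaves {blue, green, red}.
Period 1, room 4: eliminating its period and room leaves {blue, green}.
Period 2, room 3: eliminating its period and room leaves {green}.
Period 3, room 1: eliminating its period and room leaves {green}.
Period 3, room 2: eliminating its period and room leaves {blue, green, red}.
Period 3, room 3: eliminating its period and room leaves {blue, gold, green, red}.
Period 3, room 4: eliminating its period and room leaves {blue, gold, green}.
Period 4, room 2: eliminating its period and room leaves {blue, green}.
Period 4, room 3: eliminating its period and room leaves {blue, gold, green}.
Period 4, room 4: eliminating its period and room leaves {blue, gold, green}.
Enumerating the assignments across these blanks that avoid any period or room repeat gives 4 completions.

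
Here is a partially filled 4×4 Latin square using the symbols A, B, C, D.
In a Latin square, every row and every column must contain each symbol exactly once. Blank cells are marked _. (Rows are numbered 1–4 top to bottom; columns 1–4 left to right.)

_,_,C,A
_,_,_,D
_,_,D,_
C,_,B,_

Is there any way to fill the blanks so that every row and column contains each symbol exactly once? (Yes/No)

Row 4, column 4: row 4 together with column 4 already contain {A, B, C, D} — every symbol — so nothing can go there. The grid has no valid completion.

No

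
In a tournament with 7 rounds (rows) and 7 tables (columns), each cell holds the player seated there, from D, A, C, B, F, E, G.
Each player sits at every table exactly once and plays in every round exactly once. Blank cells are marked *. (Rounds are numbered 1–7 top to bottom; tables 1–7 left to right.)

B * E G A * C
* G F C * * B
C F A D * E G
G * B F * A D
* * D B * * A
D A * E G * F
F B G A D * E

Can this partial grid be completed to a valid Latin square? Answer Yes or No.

No round or table among the givens repeats a symbol, and propagating forced cells runs into no contradiction.
One valid completion exists (for instance, B D E G A F C / A G F C E D B / C F A D B E G / G E B F C A D / E C D B F G A / D A C E G B F / F B G A D C E).

Yes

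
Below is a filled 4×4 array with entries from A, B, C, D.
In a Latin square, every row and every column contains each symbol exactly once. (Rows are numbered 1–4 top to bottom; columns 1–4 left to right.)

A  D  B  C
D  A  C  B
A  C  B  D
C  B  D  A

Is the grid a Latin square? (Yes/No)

Every row is a permutation, but column 1 contains A twice (at rows 1 and 3).

No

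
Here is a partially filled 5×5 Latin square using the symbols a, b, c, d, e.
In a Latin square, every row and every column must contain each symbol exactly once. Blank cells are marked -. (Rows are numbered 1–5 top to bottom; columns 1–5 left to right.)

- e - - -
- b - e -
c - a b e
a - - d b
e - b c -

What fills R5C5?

d

Row 1, column 4: row 1 has {e} and column 4 has {b, c, d, e}, leaving only a.
Row 2, column 1: row 2 has {b, e} and column 1 has {a, c, e}, leaving only d.
Row 1, column 1: row 1 has {a, e} and column 1 has {a, c, d, e}, leaving only b.
Row 2, column 3: row 2 has {b, d, e} and column 3 has {a, b}, leaving only c.
Row 1, column 3: row 1 has {a, b, e} and column 3 has {a, b, c}, leaving only d.
Row 1, column 5: row 1 has {a, b, d, e} and column 5 has {b, e}, leaving only c.
Row 2, column 5: row 2 has {b, c, d, e} and column 5 has {b, c, e}, leaving only a.
Row 5 already has {b, c, e} and column 5 already has {a, b, c, e}, so row 5, column 5 must be d.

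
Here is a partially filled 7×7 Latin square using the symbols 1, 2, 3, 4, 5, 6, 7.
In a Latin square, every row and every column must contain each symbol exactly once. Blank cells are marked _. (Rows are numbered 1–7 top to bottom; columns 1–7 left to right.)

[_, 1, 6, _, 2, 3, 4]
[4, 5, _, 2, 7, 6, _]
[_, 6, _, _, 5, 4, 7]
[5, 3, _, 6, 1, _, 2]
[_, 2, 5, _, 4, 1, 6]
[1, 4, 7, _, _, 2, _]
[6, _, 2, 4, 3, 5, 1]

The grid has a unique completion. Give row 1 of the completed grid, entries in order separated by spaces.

7 1 6 5 2 3 4

Row 1, column 1: row 1 has {1, 2, 3, 4, 6} and column 1 has {1, 4, 5, 6}, leaving only 7.
Row 1, column 4: row 1 has {1, 2, 3, 4, 6, 7} and column 4 has {2, 4, 6}, leaving only 5.
So row 1 reads: 7 1 6 5 2 3 4.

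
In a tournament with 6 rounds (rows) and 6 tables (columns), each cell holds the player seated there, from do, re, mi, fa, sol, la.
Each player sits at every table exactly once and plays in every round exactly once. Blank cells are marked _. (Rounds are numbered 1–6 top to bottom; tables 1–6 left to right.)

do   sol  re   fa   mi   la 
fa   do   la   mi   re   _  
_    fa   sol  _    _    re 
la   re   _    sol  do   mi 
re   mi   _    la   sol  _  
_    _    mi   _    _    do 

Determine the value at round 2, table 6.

Round 2 already has {do, re, mi, fa, la} and table 6 already has {do, re, mi, la}, so round 2, table 6 must be sol.

sol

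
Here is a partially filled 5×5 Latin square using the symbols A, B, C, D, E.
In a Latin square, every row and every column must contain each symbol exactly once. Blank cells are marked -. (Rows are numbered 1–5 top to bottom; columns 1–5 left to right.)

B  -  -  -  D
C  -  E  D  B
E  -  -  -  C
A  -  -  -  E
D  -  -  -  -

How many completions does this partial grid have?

Row 1, column 2: eliminating its row and column leaves {A, C, E}.
Row 1, column 3: eliminating its row and column leaves {A, C}.
Row 1, column 4: eliminating its row and column leaves {A, C, E}.
Row 2, column 2: eliminating its row and column leaves {A}.
Row 3, column 2: eliminating its row and column leaves {A, B, D}.
Row 3, column 3: eliminating its row and column leaves {A, B, D}.
Row 3, column 4: eliminating its row and column leaves {A, B}.
Row 4, column 2: eliminating its row and column leaves {B, C, D}.
Row 4, column 3: eliminating its row and column leaves {B, C, D}.
Row 4, column 4: eliminating its row and column leaves {B, C}.
Row 5, column 2: eliminating its row and column leaves {A, B, C, E}.
Row 5, column 3: eliminating its row and column leaves {A, B, C}.
Row 5, column 4: eliminating its row and column leaves {A, B, C, E}.
Row 5, column 5: eliminating its row and column leaves {A}.
Enumerating the assignments across these blanks that avoid any row or column repeat gives 6 completions.

6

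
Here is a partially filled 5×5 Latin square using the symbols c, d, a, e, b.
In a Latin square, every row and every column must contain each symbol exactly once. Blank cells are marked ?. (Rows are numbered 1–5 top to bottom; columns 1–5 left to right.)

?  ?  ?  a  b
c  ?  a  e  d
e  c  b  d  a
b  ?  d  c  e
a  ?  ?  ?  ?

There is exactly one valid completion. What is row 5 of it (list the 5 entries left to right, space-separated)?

Row 5, column 4: row 5 has {a} and column 4 has {c, d, a, e}, leaving only b.
Row 5, column 5: row 5 has {a, b} and column 5 has {d, a, e, b}, leaving only c.
Row 5, column 3: row 5 has {c, a, b} and column 3 has {d, a, b}, leaving only e.
Row 5, column 2: row 5 has {c, a, e, b} and column 2 has {c}, leaving only d.
So row 5 reads: a d e b c.

a d e b c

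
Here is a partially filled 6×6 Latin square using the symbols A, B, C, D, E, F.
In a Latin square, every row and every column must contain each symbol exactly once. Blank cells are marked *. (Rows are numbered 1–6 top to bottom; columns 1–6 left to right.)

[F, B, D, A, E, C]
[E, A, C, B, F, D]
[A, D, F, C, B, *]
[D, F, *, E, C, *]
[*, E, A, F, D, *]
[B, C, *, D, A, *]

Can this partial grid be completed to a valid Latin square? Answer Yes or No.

Yes

No row or column among the givens repeats a symbol, and propagating forced cells runs into no contradiction.
One valid completion exists (for instance, F B D A E C / E A C B F D / A D F C B E / D F B E C A / C E A F D B / B C E D A F).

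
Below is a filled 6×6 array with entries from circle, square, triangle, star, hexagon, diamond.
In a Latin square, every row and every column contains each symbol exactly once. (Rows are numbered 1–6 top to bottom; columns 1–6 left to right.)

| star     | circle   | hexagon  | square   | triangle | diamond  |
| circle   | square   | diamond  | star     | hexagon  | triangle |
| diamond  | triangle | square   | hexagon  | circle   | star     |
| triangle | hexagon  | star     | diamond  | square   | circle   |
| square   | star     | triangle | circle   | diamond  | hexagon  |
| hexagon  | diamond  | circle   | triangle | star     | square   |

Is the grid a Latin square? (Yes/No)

Each row is a permutation of the 6 symbols, and so is each column.

Yes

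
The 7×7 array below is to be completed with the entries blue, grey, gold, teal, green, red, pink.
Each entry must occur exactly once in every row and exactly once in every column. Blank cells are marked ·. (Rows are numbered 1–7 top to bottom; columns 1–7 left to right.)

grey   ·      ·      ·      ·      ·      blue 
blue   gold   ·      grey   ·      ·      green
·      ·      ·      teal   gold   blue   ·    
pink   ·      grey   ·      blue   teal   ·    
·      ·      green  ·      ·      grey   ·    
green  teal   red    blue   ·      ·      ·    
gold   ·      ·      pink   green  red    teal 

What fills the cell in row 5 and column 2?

Row 2, column 6: row 2 has {blue, grey, gold, green} and column 6 has {blue, grey, teal, red}, leaving only pink.
Row 2, column 3: row 2 has {blue, grey, gold, green, pink} and column 3 has {grey, green, red}, leaving only teal.
Row 2, column 5: row 2 has {blue, grey, gold, teal, green, pink} and column 5 has {blue, gold, green}, leaving only red.
Row 3, column 1: row 3 has {blue, gold, teal} and column 1 has {blue, grey, gold, green, pink}, leaving only red.
Row 3, column 3: row 3 has {blue, gold, teal, red} and column 3 has {grey, teal, green, red}, leaving only pink.
Row 1, column 3: row 1 has {blue, grey} and column 3 has {grey, teal, green, red, pink}, leaving only gold.
Row 1, column 6: row 1 has {blue, grey, gold} and column 6 has {blue, grey, teal, red, pink}, leaving only green.
Row 1, column 4: row 1 has {blue, grey, gold, green} and column 4 has {blue, grey, teal, pink}, leaving only red.
Row 1, column 2: row 1 has {blue, grey, gold, green, red} and column 2 has {gold, teal}, leaving only pink.
Row 1, column 5: row 1 has {blue, grey, gold, green, red, pink} and column 5 has {blue, gold, green, red}, leaving only teal.
Row 3, column 7: row 3 has {blue, gold, teal, red, pink} and column 7 has {blue, teal, green}, leaving only grey.
Row 3, column 2: row 3 has {blue, grey, gold, teal, red, pink} and column 2 has {gold, teal, pink}, leaving only green.
Row 4, column 2: row 4 has {blue, grey, teal, pink} and column 2 has {gold, teal, green, pink}, leaving only red.
Row 5 already has {grey, green} and column 2 already has {gold, teal, green, red, pink}, so row 5, column 2 must be blue.

blue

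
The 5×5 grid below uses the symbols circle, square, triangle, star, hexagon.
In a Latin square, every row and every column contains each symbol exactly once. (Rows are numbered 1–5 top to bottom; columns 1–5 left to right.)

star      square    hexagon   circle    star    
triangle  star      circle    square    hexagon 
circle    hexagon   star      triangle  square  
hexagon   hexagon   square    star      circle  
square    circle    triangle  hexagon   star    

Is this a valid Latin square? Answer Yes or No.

Row 1 contains star twice (at columns 1 and 5); row 4 is also not a permutation.

No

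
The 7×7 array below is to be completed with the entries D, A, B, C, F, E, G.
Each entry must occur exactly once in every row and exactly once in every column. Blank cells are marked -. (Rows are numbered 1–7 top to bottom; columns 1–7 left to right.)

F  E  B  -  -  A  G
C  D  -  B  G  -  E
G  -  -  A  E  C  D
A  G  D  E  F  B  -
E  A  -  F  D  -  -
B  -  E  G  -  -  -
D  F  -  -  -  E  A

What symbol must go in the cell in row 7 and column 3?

Row 1, column 5: row 1 has {A, B, F, E, G} and column 5 has {D, F, E, G}, leaving only C.
Row 1, column 4: row 1 has {A, B, C, F, E, G} and column 4 has {A, B, F, E, G}, leaving only D.
Row 2, column 6: row 2 has {D, B, C, E, G} and column 6 has {A, B, C, E}, leaving only F.
Row 2, column 3: row 2 has {D, B, C, F, E, G} and column 3 has {D, B, E}, leaving only A.
Row 3, column 2: row 3 has {D, A, C, E, G} and column 2 has {D, A, F, E, G}, leaving only B.
Row 3, column 3: row 3 has {D, A, B, C, E, G} and column 3 has {D, A, B, E}, leaving only F.
Row 4, column 7: row 4 has {D, A, B, F, E, G} and column 7 has {D, A, E, G}, leaving only C.
Row 5, column 6: row 5 has {D, A, F, E} and column 6 has {A, B, C, F, E}, leaving only G.
Row 5, column 3: row 5 has {D, A, F, E, G} and column 3 has {D, A, B, F, E}, leaving only C.
Row 7 already has {D, A, F, E} and column 3 already has {D, A, B, C, F, E}, so row 7, column 3 must be G.

G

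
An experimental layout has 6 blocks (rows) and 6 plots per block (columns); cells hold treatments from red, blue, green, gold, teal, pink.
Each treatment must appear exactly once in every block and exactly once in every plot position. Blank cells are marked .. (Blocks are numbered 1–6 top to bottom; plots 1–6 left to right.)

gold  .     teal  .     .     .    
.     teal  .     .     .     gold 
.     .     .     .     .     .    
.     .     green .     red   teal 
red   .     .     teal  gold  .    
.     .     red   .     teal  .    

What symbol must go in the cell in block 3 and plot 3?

Block 3, plot 3 is narrowed to {blue, gold, pink}.
If it were blue, then block 5, plot 3 would be left with no valid symbol.
If it were pink, then block 5, plot 3 would be left with no valid symbol.
So block 3, plot 3 must be gold.

gold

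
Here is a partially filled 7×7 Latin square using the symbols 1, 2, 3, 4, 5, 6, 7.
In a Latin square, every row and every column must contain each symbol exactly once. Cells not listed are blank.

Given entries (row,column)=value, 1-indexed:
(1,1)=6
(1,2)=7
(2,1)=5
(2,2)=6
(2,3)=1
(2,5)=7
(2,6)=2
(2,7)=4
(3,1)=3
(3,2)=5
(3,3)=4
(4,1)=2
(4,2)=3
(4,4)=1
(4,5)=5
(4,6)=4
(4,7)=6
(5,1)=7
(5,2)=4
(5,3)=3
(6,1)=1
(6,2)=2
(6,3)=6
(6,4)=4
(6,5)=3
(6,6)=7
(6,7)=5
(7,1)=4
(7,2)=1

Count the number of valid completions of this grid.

Row 1, column 3: eliminating its row and column leaves {2, 5}.
Row 1, column 4: eliminating its row and column leaves {2, 3, 5}.
Row 1, column 5: eliminating its row and column leaves {1, 2, 4}.
Row 1, column 6: eliminating its row and column leaves {1, 3, 5}.
Row 1, column 7: eliminating its row and column leaves {1, 2, 3}.
Row 2, column 4: eliminating its row and column leaves {3}.
Row 3, column 4: eliminating its row and column leaves {2, 6, 7}.
Row 3, column 5: eliminating its row and column leaves {1, 2, 6}.
Row 3, column 6: eliminating its row and column leaves {1, 6}.
Row 3, column 7: eliminating its row and column leaves {1, 2, 7}.
Row 4, column 3: eliminating its row and column leaves {7}.
Row 5, column 4: eliminating its row and column leaves {2, 5, 6}.
Row 5, column 5: eliminating its row and column leaves {1, 2, 6}.
Row 5, column 6: eliminating its row and column leaves {1, 5, 6}.
Row 5, column 7: eliminating its row and column leaves {1, 2}.
Row 7, column 3: eliminating its row and column leaves {2, 5, 7}.
Row 7, column 4: eliminating its row and column leaves {2, 3, 5, 6, 7}.
Row 7, column 5: eliminating its row and column leaves {2, 6}.
Row 7, column 6: eliminating its row and column leaves {3, 5, 6}.
Row 7, column 7: eliminating its row and column leaves {2, 3, 7}.
Enumerating the assignments across these blanks that avoid any row or column repeat gives 8 completions.

8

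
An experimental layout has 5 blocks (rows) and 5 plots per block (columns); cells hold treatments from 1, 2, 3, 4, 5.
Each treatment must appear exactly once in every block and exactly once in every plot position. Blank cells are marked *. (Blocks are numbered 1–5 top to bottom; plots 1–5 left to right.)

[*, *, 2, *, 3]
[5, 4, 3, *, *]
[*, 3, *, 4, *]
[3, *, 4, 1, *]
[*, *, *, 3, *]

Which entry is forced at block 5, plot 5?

4

Block 1, plot 4: block 1 has {2, 3} and plot 4 has {1, 3, 4}, leaving only 5.
Block 1, plot 2: block 1 has {2, 3, 5} and plot 2 has {3, 4}, leaving only 1.
Block 1, plot 1: block 1 has {1, 2, 3, 5} and plot 1 has {3, 5}, leaving only 4.
Block 2, plot 4: block 2 has {3, 4, 5} and plot 4 has {1, 3, 4, 5}, leaving only 2.
Block 2, plot 5: block 2 has {2, 3, 4, 5} and plot 5 has {3}, leaving only 1.
Block 5, plot 5 is narrowed to {2, 4, 5}.
If it were 2, then block 4, plot 5 would be left with no valid symbol.
If it were 5, then block 4, plot 5 would be left with no valid symbol.
So block 5, plot 5 must be 4.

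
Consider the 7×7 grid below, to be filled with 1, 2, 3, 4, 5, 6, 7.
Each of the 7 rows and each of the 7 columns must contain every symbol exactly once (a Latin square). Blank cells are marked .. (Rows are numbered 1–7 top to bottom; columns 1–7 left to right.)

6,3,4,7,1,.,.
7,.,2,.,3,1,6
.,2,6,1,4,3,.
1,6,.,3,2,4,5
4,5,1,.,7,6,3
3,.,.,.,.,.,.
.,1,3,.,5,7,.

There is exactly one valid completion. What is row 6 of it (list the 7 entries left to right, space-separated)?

Row 6, column 5: row 6 has {3} and column 5 has {1, 2, 3, 4, 5, 7}, leaving only 6.
Row 1, column 7: row 1 has {1, 3, 4, 6, 7} and column 7 has {3, 5, 6}, leaving only 2.
Row 1, column 6: row 1 has {1, 2, 3, 4, 6, 7} and column 6 has {1, 3, 4, 6, 7}, leaving only 5.
Row 6, column 6: row 6 has {3, 6} and column 6 has {1, 3, 4, 5, 6, 7}, leaving only 2.
Row 2, column 2: row 2 has {1, 2, 3, 6, 7} and column 2 has {1, 2, 3, 5, 6}, leaving only 4.
Row 6, column 2: row 6 has {2, 3, 6} and column 2 has {1, 2, 3, 4, 5, 6}, leaving only 7.
Row 6, column 3: row 6 has {2, 3, 6, 7} and column 3 has {1, 2, 3, 4, 6}, leaving only 5.
Row 6, column 4: row 6 has {2, 3, 5, 6, 7} and column 4 has {1, 3, 7}, leaving only 4.
Row 6, column 7: row 6 has {2, 3, 4, 5, 6, 7} and column 7 has {2, 3, 5, 6}, leaving only 1.
So row 6 reads: 3 7 5 4 6 2 1.

3 7 5 4 6 2 1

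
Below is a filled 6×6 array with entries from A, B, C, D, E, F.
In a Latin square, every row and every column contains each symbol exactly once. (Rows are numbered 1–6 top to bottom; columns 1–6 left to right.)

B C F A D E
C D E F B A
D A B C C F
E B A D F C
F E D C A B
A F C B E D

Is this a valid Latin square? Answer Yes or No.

No

Column 4 contains C twice (at rows 3 and 5), so it is not a permutation.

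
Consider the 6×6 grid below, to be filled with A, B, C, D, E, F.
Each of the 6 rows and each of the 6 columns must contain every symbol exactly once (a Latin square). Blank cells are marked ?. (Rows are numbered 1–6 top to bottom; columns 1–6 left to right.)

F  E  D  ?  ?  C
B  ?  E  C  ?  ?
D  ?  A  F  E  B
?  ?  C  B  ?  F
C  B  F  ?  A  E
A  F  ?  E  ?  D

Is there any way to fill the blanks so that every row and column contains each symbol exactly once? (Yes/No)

No row or column among the givens repeats a symbol, and propagating forced cells runs into no contradiction.
One valid completion exists (for instance, F E D A B C / B D E C F A / D C A F E B / E A C B D F / C B F D A E / A F B E C D).

Yes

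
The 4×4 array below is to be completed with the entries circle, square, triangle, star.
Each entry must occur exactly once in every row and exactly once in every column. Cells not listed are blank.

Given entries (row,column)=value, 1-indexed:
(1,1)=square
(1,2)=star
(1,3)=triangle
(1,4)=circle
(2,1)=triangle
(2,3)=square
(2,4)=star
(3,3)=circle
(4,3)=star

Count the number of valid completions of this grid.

Row 2, column 2: eliminating its row and column leaves {circle}.
Row 3, column 1: eliminating its row and column leaves {star}.
Row 3, column 2: eliminating its row and column leaves {square, triangle}.
Row 3, column 4: eliminating its row and column leaves {square, triangle}.
Row 4, column 1: eliminating its row and column leaves {circle}.
Row 4, column 2: eliminating its row and column leaves {circle, square, triangle}.
Row 4, column 4: eliminating its row and column leaves {square, triangle}.
Enumerating the assignments across these blanks that avoid any row or column repeat gives 2 completions.

2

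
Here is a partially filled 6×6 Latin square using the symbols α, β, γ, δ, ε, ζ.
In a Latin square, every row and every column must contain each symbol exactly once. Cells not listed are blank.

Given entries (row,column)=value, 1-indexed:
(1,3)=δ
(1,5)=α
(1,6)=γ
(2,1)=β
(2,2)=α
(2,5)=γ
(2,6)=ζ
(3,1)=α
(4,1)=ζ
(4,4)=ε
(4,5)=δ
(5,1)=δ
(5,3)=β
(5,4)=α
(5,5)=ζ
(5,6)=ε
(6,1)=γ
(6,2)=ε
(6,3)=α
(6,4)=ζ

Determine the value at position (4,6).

Row 1, column 1: row 1 has {α, γ, δ} and column 1 has {α, β, γ, δ, ζ}, leaving only ε.
Row 1, column 4: row 1 has {α, γ, δ, ε} and column 4 has {α, ε, ζ}, leaving only β.
Row 1, column 2: row 1 has {α, β, γ, δ, ε} and column 2 has {α, ε}, leaving only ζ.
Row 2, column 3: row 2 has {α, β, γ, ζ} and column 3 has {α, β, δ}, leaving only ε.
Row 2, column 4: row 2 has {α, β, γ, ε, ζ} and column 4 has {α, β, ε, ζ}, leaving only δ.
Row 3, column 4: row 3 has {α} and column 4 has {α, β, δ, ε, ζ}, leaving only γ.
Row 3, column 3: row 3 has {α, γ} and column 3 has {α, β, δ, ε}, leaving only ζ.
Row 4, column 3: row 4 has {δ, ε, ζ} and column 3 has {α, β, δ, ε, ζ}, leaving only γ.
Row 4, column 2: row 4 has {γ, δ, ε, ζ} and column 2 has {α, ε, ζ}, leaving only β.
Row 4 already has {β, γ, δ, ε, ζ} and column 6 already has {γ, ε, ζ}, so row 4, column 6 must be α.

α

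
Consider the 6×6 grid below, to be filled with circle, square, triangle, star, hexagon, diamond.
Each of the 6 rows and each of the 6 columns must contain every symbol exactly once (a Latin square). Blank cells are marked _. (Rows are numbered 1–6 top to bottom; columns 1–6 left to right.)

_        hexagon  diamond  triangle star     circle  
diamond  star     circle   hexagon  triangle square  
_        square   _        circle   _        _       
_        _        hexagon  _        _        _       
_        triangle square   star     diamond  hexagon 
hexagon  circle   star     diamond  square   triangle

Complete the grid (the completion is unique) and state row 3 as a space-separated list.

star square triangle circle hexagon diamond

Row 3, column 3: row 3 has {circle, square} and column 3 has {circle, square, star, hexagon, diamond}, leaving only triangle.
Row 3, column 1: row 3 has {circle, square, triangle} and column 1 has {hexagon, diamond}, leaving only star.
Row 3, column 5: row 3 has {circle, square, triangle, star} and column 5 has {square, triangle, star, diamond}, leaving only hexagon.
Row 3, column 6: row 3 has {circle, square, triangle, star, hexagon} and column 6 has {circle, square, triangle, hexagon}, leaving only diamond.
So row 3 reads: star square triangle circle hexagon diamond.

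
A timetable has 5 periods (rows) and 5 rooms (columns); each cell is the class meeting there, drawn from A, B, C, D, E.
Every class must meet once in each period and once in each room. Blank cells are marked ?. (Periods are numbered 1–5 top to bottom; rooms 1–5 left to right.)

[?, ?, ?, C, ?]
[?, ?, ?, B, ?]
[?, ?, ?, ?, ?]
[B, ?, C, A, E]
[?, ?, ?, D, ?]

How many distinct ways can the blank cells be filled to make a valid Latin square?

Period 1, room 1: eliminating its period and room leaves {A, D, E}.
Period 1, room 2: eliminating its period and room leaves {A, B, D, E}.
Period 1, room 3: eliminating its period and room leaves {A, B, D, E}.
Period 1, room 5: eliminating its period and room leaves {A, B, D}.
Period 2, room 1: eliminating its period and room leaves {A, C, D, E}.
Period 2, room 2: eliminating its period and room leaves {A, C, D, E}.
Period 2, room 3: eliminating its period and room leaves {A, D, E}.
Period 2, room 5: eliminating its period and room leaves {A, C, D}.
Period 3, room 1: eliminating its period and room leaves {A, C, D, E}.
Period 3, room 2: eliminating its period and room leaves {A, B, C, D, E}.
Period 3, room 3: eliminating its period and room leaves {A, B, D, E}.
Period 3, room 4: eliminating its period and room leaves {E}.
Period 3, room 5: eliminating its period and room leaves {A, B, C, D}.
Period 4, room 2: eliminating its period and room leaves {D}.
Period 5, room 1: eliminating its period and room leaves {A, C, E}.
Period 5, room 2: eliminating its period and room leaves {A, B, C, E}.
Period 5, room 3: eliminating its period and room leaves {A, B, E}.
Period 5, room 5: eliminating its period and room leaves {A, B, C}.
Enumerating the assignments across these blanks that avoid any period or room repeat gives 56 completions.

56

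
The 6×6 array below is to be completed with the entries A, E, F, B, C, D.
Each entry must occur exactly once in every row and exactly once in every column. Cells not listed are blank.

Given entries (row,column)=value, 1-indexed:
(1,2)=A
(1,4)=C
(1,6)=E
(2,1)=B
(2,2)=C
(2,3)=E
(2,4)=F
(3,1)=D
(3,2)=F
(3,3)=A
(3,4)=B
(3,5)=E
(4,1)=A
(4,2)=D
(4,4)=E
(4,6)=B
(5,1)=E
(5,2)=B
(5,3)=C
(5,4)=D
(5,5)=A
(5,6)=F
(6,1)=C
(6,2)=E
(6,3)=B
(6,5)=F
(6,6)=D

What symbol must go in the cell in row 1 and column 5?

B

Row 1, column 1: row 1 has {A, E, C} and column 1 has {A, E, B, C, D}, leaving only F.
Row 1, column 3: row 1 has {A, E, F, C} and column 3 has {A, E, B, C}, leaving only D.
Row 1 already has {A, E, F, C, D} and column 5 already has {A, E, F}, so row 1, column 5 must be B.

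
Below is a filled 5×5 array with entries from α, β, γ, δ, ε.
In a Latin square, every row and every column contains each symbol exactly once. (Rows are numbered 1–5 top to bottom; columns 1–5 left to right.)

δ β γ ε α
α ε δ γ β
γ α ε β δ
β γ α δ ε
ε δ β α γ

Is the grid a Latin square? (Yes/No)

Each row is a permutation of the 5 symbols, and so is each column.

Yes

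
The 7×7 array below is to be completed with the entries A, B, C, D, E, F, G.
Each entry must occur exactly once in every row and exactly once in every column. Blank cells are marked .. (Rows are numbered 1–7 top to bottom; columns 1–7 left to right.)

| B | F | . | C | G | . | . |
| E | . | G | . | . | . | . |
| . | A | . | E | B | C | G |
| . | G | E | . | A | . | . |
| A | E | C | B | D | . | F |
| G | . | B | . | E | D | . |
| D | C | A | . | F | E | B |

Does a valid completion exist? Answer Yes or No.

No

Row 6, column 2: row 6 together with column 2 already contain {A, B, C, D, E, F, G} — every symbol — so nothing can go there. The grid has no valid completion.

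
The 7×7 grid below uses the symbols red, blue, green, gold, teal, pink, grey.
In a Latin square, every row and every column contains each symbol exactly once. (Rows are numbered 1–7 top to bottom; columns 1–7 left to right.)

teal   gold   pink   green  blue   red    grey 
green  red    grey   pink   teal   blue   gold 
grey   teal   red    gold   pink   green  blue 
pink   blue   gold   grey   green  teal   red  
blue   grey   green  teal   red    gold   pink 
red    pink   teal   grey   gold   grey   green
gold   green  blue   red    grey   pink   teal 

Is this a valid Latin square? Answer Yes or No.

No

Column 4 contains grey twice (at rows 4 and 6), so it is not a permutation.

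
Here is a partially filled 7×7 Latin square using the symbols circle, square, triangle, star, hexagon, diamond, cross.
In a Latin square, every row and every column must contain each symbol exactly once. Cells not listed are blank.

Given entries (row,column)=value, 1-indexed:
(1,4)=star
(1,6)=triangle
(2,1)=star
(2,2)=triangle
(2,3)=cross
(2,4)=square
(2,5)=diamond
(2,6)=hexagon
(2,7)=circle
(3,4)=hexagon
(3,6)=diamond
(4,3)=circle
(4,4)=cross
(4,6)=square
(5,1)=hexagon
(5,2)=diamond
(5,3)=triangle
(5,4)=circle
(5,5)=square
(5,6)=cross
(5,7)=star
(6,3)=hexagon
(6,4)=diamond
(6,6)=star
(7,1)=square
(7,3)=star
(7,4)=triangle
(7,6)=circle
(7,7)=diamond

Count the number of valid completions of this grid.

Row 1, column 1: eliminating its row and column leaves {circle, diamond, cross}.
Row 1, column 2: eliminating its row and column leaves {circle, square, hexagon, cross}.
Row 1, column 3: eliminating its row and column leaves {square, diamond}.
Row 1, column 5: eliminating its row and column leaves {circle, hexagon, cross}.
Row 1, column 7: eliminating its row and column leaves {square, hexagon, cross}.
Row 3, column 1: eliminating its row and column leaves {circle, triangle, cross}.
Row 3, column 2: eliminating its row and column leaves {circle, square, star, cross}.
Row 3, column 3: eliminating its row and column leaves {square}.
Row 3, column 5: eliminating its row and column leaves {circle, triangle, star, cross}.
Row 3, column 7: eliminating its row and column leaves {square, triangle, cross}.
Row 4, column 1: eliminating its row and column leaves {triangle, diamond}.
Row 4, column 2: eliminating its row and column leaves {star, hexagon}.
Row 4, column 5: eliminating its row and column leaves {triangle, star, hexagon}.
Row 4, column 7: eliminating its row and column leaves {triangle, hexagon}.
Row 6, column 1: eliminating its row and column leaves {circle, triangle, cross}.
Row 6, column 2: eliminating its row and column leaves {circle, square, cross}.
Row 6, column 5: eliminating its row and column leaves {circle, triangle, cross}.
Row 6, column 7: eliminating its row and column leaves {square, triangle, cross}.
Row 7, column 2: eliminating its row and column leaves {hexagon, cross}.
Row 7, column 5: eliminating its row and column leaves {hexagon, cross}.
Enumerating the assignments across these blanks that avoid any row or column repeat gives 10 completions.

10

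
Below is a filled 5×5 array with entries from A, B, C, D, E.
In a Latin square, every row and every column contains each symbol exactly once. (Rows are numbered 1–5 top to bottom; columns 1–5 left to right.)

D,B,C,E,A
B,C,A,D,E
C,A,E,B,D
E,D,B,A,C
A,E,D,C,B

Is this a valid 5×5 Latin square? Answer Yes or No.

Yes

Each row is a permutation of the 5 symbols, and so is each column.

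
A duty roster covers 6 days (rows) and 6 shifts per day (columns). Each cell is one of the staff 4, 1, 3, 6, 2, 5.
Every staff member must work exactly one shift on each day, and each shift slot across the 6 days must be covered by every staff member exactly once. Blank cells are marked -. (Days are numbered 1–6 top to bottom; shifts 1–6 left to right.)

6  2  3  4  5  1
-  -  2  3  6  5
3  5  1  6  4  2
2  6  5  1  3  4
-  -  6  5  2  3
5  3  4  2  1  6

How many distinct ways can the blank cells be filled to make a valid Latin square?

Day 2, shift 1: eliminating its day and shift leaves {4, 1}.
Day 2, shift 2: eliminating its day and shift leaves {4, 1}.
Day 5, shift 1: eliminating its day and shift leaves {4, 1}.
Day 5, shift 2: eliminating its day and shift leaves {4, 1}.
Enumerating the assignments across these blanks that avoid any day or shift repeat gives 2 completions.

2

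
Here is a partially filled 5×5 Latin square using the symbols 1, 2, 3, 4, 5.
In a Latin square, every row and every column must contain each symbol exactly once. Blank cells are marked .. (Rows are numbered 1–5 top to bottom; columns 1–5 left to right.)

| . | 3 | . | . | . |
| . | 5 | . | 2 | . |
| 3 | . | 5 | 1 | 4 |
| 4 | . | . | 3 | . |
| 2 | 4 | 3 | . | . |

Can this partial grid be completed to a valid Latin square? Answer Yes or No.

No row or column among the givens repeats a symbol, and propagating forced cells runs into no contradiction.
One valid completion exists (for instance, 5 3 1 4 2 / 1 5 4 2 3 / 3 2 5 1 4 / 4 1 2 3 5 / 2 4 3 5 1).

Yes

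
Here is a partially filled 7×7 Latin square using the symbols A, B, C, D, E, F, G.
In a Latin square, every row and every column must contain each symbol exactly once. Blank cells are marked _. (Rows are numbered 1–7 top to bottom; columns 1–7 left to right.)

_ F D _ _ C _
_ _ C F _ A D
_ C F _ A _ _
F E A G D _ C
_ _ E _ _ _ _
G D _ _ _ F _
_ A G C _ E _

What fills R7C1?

D

Row 4, column 6: row 4 has {A, C, D, E, F, G} and column 6 has {A, C, E, F}, leaving only B.
Row 6, column 3: row 6 has {D, F, G} and column 3 has {A, C, D, E, F, G}, leaving only B.
Row 7, column 1 is narrowed to {B, D}.
If it were B, then row 7, column 7 would be left with no valid symbol.
So row 7, column 1 must be D.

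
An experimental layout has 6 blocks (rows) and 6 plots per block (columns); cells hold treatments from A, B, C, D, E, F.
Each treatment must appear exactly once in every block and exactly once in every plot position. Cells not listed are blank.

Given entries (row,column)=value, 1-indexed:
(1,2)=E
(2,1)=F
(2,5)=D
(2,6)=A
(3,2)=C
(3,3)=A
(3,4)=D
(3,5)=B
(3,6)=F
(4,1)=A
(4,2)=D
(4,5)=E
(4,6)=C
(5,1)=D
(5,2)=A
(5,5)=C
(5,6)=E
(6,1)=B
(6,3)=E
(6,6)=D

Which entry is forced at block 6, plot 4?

C

Block 1, plot 1: block 1 has {E} and plot 1 has {A, B, D, F}, leaving only C.
Block 1, plot 6: block 1 has {C, E} and plot 6 has {A, C, D, E, F}, leaving only B.
Block 2, plot 2: block 2 has {A, D, F} and plot 2 has {A, C, D, E}, leaving only B.
Block 2, plot 3: block 2 has {A, B, D, F} and plot 3 has {A, E}, leaving only C.
Block 2, plot 4: block 2 has {A, B, C, D, F} and plot 4 has {D}, leaving only E.
Block 3, plot 1: block 3 has {A, B, C, D, F} and plot 1 has {A, B, C, D, F}, leaving only E.
Block 6, plot 2: block 6 has {B, D, E} and plot 2 has {A, B, C, D, E}, leaving only F.
Block 6, plot 5: block 6 has {B, D, E, F} and plot 5 has {B, C, D, E}, leaving only A.
Block 6 already has {A, B, D, E, F} and plot 4 already has {D, E}, so block 6, plot 4 must be C.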